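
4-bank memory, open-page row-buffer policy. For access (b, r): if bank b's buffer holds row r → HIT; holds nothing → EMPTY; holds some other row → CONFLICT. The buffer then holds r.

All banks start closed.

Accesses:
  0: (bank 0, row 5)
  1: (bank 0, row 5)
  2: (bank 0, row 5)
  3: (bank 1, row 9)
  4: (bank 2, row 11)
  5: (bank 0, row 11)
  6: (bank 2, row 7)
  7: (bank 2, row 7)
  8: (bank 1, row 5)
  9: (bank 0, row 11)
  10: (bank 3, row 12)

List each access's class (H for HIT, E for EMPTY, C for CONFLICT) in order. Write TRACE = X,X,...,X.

#0 (0,5) E
#1 (0,5) H  (was 5)
#2 (0,5) H  (was 5)
#3 (1,9) E
#4 (2,11) E
#5 (0,11) C  (was 5)
#6 (2,7) C  (was 11)
#7 (2,7) H  (was 7)
#8 (1,5) C  (was 9)
#9 (0,11) H  (was 11)
#10 (3,12) E

TRACE = E,H,H,E,E,C,C,H,C,H,E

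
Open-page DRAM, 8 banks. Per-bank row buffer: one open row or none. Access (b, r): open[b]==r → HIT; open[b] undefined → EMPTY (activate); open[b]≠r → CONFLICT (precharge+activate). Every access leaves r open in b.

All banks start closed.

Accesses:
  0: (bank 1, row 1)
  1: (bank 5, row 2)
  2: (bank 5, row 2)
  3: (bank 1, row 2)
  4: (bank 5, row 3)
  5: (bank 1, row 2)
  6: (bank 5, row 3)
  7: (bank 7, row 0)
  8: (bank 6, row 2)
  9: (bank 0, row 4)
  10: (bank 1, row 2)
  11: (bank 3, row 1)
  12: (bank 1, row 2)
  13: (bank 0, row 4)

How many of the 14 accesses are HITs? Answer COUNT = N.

step 0: bank1 None->1 [EMPTY]
step 1: bank5 None->2 [EMPTY]
step 2: bank5 2->2 [HIT]
step 3: bank1 1->2 [CONFLICT]
step 4: bank5 2->3 [CONFLICT]
step 5: bank1 2->2 [HIT]
step 6: bank5 3->3 [HIT]
step 7: bank7 None->0 [EMPTY]
step 8: bank6 None->2 [EMPTY]
step 9: bank0 None->4 [EMPTY]
step 10: bank1 2->2 [HIT]
step 11: bank3 None->1 [EMPTY]
step 12: bank1 2->2 [HIT]
step 13: bank0 4->4 [HIT]

COUNT = 6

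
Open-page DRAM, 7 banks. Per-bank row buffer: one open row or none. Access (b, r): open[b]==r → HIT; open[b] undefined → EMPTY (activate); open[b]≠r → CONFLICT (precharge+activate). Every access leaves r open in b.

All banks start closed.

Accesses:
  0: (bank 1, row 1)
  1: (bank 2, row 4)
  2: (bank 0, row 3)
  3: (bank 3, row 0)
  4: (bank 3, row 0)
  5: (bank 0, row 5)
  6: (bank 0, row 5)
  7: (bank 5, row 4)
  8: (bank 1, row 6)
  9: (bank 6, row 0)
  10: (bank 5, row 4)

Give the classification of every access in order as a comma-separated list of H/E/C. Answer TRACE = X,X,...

#0 (1,1) E
#1 (2,4) E
#2 (0,3) E
#3 (3,0) E
#4 (3,0) H  (was 0)
#5 (0,5) C  (was 3)
#6 (0,5) H  (was 5)
#7 (5,4) E
#8 (1,6) C  (was 1)
#9 (6,0) E
#10 (5,4) H  (was 4)

TRACE = E,E,E,E,H,C,H,E,C,E,H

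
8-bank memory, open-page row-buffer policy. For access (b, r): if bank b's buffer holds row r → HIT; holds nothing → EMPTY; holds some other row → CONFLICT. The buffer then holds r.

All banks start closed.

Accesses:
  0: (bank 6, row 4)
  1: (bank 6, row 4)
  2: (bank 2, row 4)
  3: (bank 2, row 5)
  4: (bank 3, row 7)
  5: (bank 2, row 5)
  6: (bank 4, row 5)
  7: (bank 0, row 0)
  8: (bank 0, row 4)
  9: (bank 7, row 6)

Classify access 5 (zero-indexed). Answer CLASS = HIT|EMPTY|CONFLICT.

CLASS = HIT

step 0: bank6 None->4 [EMPTY]
step 1: bank6 4->4 [HIT]
step 2: bank2 None->4 [EMPTY]
step 3: bank2 4->5 [CONFLICT]
step 4: bank3 None->7 [EMPTY]
step 5: bank2 5->5 [HIT]
step 6: bank4 None->5 [EMPTY]
step 7: bank0 None->0 [EMPTY]
step 8: bank0 0->4 [CONFLICT]
step 9: bank7 None->6 [EMPTY]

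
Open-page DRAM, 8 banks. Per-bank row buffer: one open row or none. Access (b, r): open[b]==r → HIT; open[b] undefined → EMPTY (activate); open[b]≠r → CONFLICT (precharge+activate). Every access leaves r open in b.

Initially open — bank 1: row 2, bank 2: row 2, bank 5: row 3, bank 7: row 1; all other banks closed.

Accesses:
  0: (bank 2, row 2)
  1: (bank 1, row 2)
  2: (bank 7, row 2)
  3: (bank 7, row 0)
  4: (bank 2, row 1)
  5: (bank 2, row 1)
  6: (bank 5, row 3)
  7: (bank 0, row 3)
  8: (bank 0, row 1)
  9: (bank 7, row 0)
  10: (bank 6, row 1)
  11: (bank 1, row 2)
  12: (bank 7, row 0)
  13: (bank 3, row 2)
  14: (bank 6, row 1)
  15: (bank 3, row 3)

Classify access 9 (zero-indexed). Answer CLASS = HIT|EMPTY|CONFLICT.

CLASS = HIT

  [0] b2 r2: had r2 ⇒ H
  [1] b1 r2: had r2 ⇒ H
  [2] b7 r2: had r1 ⇒ C
  [3] b7 r0: had r2 ⇒ C
  [4] b2 r1: had r2 ⇒ C
  [5] b2 r1: had r1 ⇒ H
  [6] b5 r3: had r3 ⇒ H
  [7] b0 r3: no row ⇒ E
  [8] b0 r1: had r3 ⇒ C
  [9] b7 r0: had r0 ⇒ H
  [10] b6 r1: no row ⇒ E
  [11] b1 r2: had r2 ⇒ H
  [12] b7 r0: had r0 ⇒ H
  [13] b3 r2: no row ⇒ E
  [14] b6 r1: had r1 ⇒ H
  [15] b3 r3: had r2 ⇒ C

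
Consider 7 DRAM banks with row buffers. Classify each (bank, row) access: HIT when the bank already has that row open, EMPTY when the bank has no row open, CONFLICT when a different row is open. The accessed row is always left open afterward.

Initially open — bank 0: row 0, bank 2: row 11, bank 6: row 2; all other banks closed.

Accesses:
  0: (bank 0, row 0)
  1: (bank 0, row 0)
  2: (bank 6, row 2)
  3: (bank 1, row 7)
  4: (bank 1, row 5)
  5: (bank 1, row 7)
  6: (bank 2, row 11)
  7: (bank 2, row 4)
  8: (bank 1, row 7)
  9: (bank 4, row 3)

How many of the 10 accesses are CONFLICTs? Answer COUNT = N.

step 0: bank0 0->0 [HIT]
step 1: bank0 0->0 [HIT]
step 2: bank6 2->2 [HIT]
step 3: bank1 None->7 [EMPTY]
step 4: bank1 7->5 [CONFLICT]
step 5: bank1 5->7 [CONFLICT]
step 6: bank2 11->11 [HIT]
step 7: bank2 11->4 [CONFLICT]
step 8: bank1 7->7 [HIT]
step 9: bank4 None->3 [EMPTY]

COUNT = 3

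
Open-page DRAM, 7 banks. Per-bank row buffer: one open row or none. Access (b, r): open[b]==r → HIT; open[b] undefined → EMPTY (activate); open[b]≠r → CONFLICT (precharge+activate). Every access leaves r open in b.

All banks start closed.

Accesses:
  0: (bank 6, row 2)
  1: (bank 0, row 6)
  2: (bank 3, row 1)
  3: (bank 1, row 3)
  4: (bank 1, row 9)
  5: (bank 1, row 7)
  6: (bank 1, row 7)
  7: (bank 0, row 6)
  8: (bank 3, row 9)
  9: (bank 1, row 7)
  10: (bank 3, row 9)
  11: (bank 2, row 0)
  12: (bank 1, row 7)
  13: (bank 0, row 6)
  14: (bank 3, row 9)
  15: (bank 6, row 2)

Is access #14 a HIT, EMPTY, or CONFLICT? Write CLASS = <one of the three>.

  [0] b6 r2: no row ⇒ E
  [1] b0 r6: no row ⇒ E
  [2] b3 r1: no row ⇒ E
  [3] b1 r3: no row ⇒ E
  [4] b1 r9: had r3 ⇒ C
  [5] b1 r7: had r9 ⇒ C
  [6] b1 r7: had r7 ⇒ H
  [7] b0 r6: had r6 ⇒ H
  [8] b3 r9: had r1 ⇒ C
  [9] b1 r7: had r7 ⇒ H
  [10] b3 r9: had r9 ⇒ H
  [11] b2 r0: no row ⇒ E
  [12] b1 r7: had r7 ⇒ H
  [13] b0 r6: had r6 ⇒ H
  [14] b3 r9: had r9 ⇒ H
  [15] b6 r2: had r2 ⇒ H

CLASS = HIT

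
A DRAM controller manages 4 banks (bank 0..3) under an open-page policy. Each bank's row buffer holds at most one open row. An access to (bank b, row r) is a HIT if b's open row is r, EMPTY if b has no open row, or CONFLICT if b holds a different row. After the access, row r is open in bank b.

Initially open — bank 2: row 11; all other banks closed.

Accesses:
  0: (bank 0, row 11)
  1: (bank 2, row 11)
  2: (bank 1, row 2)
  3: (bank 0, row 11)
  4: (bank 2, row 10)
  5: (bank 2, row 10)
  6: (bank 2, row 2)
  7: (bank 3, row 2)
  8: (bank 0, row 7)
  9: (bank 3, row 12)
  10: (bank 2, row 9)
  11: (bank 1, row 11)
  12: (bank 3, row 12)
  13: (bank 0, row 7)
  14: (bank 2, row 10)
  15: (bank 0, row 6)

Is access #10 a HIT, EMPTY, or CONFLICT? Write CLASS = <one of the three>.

CLASS = CONFLICT

#0 (0,11) E
#1 (2,11) H  (was 11)
#2 (1,2) E
#3 (0,11) H  (was 11)
#4 (2,10) C  (was 11)
#5 (2,10) H  (was 10)
#6 (2,2) C  (was 10)
#7 (3,2) E
#8 (0,7) C  (was 11)
#9 (3,12) C  (was 2)
#10 (2,9) C  (was 2)
#11 (1,11) C  (was 2)
#12 (3,12) H  (was 12)
#13 (0,7) H  (was 7)
#14 (2,10) C  (was 9)
#15 (0,6) C  (was 7)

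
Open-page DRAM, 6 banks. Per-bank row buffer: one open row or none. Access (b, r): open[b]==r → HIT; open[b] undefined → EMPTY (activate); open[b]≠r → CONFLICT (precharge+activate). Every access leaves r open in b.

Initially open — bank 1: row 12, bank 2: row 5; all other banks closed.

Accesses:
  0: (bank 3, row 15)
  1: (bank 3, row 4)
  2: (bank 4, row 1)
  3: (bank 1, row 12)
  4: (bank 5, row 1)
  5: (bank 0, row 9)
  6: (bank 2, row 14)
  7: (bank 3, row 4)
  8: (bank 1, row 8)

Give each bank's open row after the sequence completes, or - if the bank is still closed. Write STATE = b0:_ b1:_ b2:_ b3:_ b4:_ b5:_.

0: bank 3 row 15 — prev None → EMPTY
1: bank 3 row 4 — prev 15 → CONFLICT
2: bank 4 row 1 — prev None → EMPTY
3: bank 1 row 12 — prev 12 → HIT
4: bank 5 row 1 — prev None → EMPTY
5: bank 0 row 9 — prev None → EMPTY
6: bank 2 row 14 — prev 5 → CONFLICT
7: bank 3 row 4 — prev 4 → HIT
8: bank 1 row 8 — prev 12 → CONFLICT

STATE = b0:9 b1:8 b2:14 b3:4 b4:1 b5:1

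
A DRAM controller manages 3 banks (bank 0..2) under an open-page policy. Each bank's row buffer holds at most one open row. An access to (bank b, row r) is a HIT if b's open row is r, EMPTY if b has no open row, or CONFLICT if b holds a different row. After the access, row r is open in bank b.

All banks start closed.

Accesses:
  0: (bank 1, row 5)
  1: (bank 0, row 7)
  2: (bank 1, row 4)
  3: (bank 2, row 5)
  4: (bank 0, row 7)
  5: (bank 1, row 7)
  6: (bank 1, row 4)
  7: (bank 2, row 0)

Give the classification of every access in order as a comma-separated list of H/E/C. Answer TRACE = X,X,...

  [0] b1 r5: no row ⇒ E
  [1] b0 r7: no row ⇒ E
  [2] b1 r4: had r5 ⇒ C
  [3] b2 r5: no row ⇒ E
  [4] b0 r7: had r7 ⇒ H
  [5] b1 r7: had r4 ⇒ C
  [6] b1 r4: had r7 ⇒ C
  [7] b2 r0: had r5 ⇒ C

TRACE = E,E,C,E,H,C,C,C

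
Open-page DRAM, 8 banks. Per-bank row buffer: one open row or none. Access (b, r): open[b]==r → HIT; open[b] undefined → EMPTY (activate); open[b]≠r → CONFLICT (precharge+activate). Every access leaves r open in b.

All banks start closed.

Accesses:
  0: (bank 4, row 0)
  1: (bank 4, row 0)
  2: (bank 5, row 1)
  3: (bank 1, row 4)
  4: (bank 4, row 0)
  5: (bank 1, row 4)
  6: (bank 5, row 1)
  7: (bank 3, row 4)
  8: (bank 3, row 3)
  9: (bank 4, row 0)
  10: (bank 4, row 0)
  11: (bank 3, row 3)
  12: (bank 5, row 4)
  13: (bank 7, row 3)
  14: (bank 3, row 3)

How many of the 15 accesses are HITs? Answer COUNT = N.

COUNT = 8

  [0] b4 r0: no row ⇒ E
  [1] b4 r0: had r0 ⇒ H
  [2] b5 r1: no row ⇒ E
  [3] b1 r4: no row ⇒ E
  [4] b4 r0: had r0 ⇒ H
  [5] b1 r4: had r4 ⇒ H
  [6] b5 r1: had r1 ⇒ H
  [7] b3 r4: no row ⇒ E
  [8] b3 r3: had r4 ⇒ C
  [9] b4 r0: had r0 ⇒ H
  [10] b4 r0: had r0 ⇒ H
  [11] b3 r3: had r3 ⇒ H
  [12] b5 r4: had r1 ⇒ C
  [13] b7 r3: no row ⇒ E
  [14] b3 r3: had r3 ⇒ H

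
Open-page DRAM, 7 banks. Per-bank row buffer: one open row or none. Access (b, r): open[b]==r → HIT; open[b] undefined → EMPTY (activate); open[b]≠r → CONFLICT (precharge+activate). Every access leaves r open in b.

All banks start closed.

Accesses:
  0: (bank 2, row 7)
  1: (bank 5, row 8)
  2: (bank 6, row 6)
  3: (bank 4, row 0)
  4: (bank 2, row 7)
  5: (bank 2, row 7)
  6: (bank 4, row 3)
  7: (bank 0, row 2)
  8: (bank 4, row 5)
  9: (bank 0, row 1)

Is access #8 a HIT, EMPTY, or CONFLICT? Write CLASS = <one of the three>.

CLASS = CONFLICT

step 0: bank2 None->7 [EMPTY]
step 1: bank5 None->8 [EMPTY]
step 2: bank6 None->6 [EMPTY]
step 3: bank4 None->0 [EMPTY]
step 4: bank2 7->7 [HIT]
step 5: bank2 7->7 [HIT]
step 6: bank4 0->3 [CONFLICT]
step 7: bank0 None->2 [EMPTY]
step 8: bank4 3->5 [CONFLICT]
step 9: bank0 2->1 [CONFLICT]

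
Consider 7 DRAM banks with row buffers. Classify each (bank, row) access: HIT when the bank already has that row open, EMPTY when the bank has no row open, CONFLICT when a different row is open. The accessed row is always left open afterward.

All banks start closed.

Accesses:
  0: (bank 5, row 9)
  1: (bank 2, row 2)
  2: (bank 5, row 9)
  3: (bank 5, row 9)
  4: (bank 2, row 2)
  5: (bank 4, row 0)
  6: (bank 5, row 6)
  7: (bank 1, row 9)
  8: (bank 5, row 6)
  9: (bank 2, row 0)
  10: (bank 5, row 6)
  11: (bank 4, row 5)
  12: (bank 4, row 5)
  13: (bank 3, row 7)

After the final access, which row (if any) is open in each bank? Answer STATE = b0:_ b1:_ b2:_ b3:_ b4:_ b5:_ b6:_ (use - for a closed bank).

STATE = b0:- b1:9 b2:0 b3:7 b4:5 b5:6 b6:-

  [0] b5 r9: no row ⇒ E
  [1] b2 r2: no row ⇒ E
  [2] b5 r9: had r9 ⇒ H
  [3] b5 r9: had r9 ⇒ H
  [4] b2 r2: had r2 ⇒ H
  [5] b4 r0: no row ⇒ E
  [6] b5 r6: had r9 ⇒ C
  [7] b1 r9: no row ⇒ E
  [8] b5 r6: had r6 ⇒ H
  [9] b2 r0: had r2 ⇒ C
  [10] b5 r6: had r6 ⇒ H
  [11] b4 r5: had r0 ⇒ C
  [12] b4 r5: had r5 ⇒ H
  [13] b3 r7: no row ⇒ E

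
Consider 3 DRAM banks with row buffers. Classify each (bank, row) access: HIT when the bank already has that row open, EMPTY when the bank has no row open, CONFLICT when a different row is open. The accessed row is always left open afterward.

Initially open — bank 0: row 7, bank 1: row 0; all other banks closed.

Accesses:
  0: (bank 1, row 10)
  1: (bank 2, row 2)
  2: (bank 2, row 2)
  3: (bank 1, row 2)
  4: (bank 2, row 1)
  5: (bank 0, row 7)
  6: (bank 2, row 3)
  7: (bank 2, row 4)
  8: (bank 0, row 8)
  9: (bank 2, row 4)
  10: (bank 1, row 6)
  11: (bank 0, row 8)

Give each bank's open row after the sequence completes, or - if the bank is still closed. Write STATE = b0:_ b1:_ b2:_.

STATE = b0:8 b1:6 b2:4

#0 (1,10) C  (was 0)
#1 (2,2) E
#2 (2,2) H  (was 2)
#3 (1,2) C  (was 10)
#4 (2,1) C  (was 2)
#5 (0,7) H  (was 7)
#6 (2,3) C  (was 1)
#7 (2,4) C  (was 3)
#8 (0,8) C  (was 7)
#9 (2,4) H  (was 4)
#10 (1,6) C  (was 2)
#11 (0,8) H  (was 8)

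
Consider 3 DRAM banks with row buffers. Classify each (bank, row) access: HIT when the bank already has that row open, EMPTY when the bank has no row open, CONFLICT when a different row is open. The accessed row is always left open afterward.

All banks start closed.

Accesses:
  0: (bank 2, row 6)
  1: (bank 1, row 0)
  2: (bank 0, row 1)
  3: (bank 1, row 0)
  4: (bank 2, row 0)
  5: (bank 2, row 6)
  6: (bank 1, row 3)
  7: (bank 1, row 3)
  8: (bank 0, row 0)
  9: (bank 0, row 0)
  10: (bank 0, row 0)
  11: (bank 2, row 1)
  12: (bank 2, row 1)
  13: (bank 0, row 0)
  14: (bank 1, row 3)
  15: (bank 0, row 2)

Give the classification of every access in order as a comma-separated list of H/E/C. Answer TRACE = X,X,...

step 0: bank2 None->6 [EMPTY]
step 1: bank1 None->0 [EMPTY]
step 2: bank0 None->1 [EMPTY]
step 3: bank1 0->0 [HIT]
step 4: bank2 6->0 [CONFLICT]
step 5: bank2 0->6 [CONFLICT]
step 6: bank1 0->3 [CONFLICT]
step 7: bank1 3->3 [HIT]
step 8: bank0 1->0 [CONFLICT]
step 9: bank0 0->0 [HIT]
step 10: bank0 0->0 [HIT]
step 11: bank2 6->1 [CONFLICT]
step 12: bank2 1->1 [HIT]
step 13: bank0 0->0 [HIT]
step 14: bank1 3->3 [HIT]
step 15: bank0 0->2 [CONFLICT]

TRACE = E,E,E,H,C,C,C,H,C,H,H,C,H,H,H,C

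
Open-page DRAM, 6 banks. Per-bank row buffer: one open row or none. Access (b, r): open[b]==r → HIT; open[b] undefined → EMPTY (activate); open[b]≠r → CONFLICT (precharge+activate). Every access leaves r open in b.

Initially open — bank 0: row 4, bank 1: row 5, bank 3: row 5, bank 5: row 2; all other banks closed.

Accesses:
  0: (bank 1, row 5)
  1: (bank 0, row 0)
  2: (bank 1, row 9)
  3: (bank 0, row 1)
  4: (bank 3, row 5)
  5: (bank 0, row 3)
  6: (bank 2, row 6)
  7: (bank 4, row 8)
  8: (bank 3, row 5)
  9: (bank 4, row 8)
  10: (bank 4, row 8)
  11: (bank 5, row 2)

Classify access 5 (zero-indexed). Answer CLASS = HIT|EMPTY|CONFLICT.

0: bank 1 row 5 — prev 5 → HIT
1: bank 0 row 0 — prev 4 → CONFLICT
2: bank 1 row 9 — prev 5 → CONFLICT
3: bank 0 row 1 — prev 0 → CONFLICT
4: bank 3 row 5 — prev 5 → HIT
5: bank 0 row 3 — prev 1 → CONFLICT
6: bank 2 row 6 — prev None → EMPTY
7: bank 4 row 8 — prev None → EMPTY
8: bank 3 row 5 — prev 5 → HIT
9: bank 4 row 8 — prev 8 → HIT
10: bank 4 row 8 — prev 8 → HIT
11: bank 5 row 2 — prev 2 → HIT

CLASS = CONFLICT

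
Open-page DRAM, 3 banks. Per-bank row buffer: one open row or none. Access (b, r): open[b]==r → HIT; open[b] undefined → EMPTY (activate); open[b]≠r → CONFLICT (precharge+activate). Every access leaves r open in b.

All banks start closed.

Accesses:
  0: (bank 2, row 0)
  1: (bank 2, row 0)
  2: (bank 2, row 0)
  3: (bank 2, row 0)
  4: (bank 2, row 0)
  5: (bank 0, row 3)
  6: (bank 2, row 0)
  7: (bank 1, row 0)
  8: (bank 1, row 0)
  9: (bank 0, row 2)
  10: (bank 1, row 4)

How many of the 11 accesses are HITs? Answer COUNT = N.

step 0: bank2 None->0 [EMPTY]
step 1: bank2 0->0 [HIT]
step 2: bank2 0->0 [HIT]
step 3: bank2 0->0 [HIT]
step 4: bank2 0->0 [HIT]
step 5: bank0 None->3 [EMPTY]
step 6: bank2 0->0 [HIT]
step 7: bank1 None->0 [EMPTY]
step 8: bank1 0->0 [HIT]
step 9: bank0 3->2 [CONFLICT]
step 10: bank1 0->4 [CONFLICT]

COUNT = 6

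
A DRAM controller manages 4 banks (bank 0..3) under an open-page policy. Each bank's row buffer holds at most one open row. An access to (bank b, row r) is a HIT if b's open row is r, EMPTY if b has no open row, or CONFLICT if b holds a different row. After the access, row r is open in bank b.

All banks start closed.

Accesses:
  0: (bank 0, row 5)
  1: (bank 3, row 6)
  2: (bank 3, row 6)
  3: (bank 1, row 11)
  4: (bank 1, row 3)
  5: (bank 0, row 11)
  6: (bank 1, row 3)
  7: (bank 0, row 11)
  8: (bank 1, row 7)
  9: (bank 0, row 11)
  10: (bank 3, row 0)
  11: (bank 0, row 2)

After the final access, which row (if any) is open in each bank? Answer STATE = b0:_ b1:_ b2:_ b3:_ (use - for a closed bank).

step 0: bank0 None->5 [EMPTY]
step 1: bank3 None->6 [EMPTY]
step 2: bank3 6->6 [HIT]
step 3: bank1 None->11 [EMPTY]
step 4: bank1 11->3 [CONFLICT]
step 5: bank0 5->11 [CONFLICT]
step 6: bank1 3->3 [HIT]
step 7: bank0 11->11 [HIT]
step 8: bank1 3->7 [CONFLICT]
step 9: bank0 11->11 [HIT]
step 10: bank3 6->0 [CONFLICT]
step 11: bank0 11->2 [CONFLICT]

STATE = b0:2 b1:7 b2:- b3:0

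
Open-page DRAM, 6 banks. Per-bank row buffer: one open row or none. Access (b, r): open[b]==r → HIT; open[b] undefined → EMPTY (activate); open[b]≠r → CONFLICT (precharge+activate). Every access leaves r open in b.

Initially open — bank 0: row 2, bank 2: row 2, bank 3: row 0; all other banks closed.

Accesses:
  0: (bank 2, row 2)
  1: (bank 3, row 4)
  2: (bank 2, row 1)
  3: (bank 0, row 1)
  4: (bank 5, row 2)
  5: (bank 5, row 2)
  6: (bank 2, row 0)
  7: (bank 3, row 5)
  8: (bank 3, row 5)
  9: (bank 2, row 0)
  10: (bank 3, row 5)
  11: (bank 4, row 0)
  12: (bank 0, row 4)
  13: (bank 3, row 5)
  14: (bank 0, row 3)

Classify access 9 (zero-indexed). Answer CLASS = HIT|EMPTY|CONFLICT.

CLASS = HIT

  [0] b2 r2: had r2 ⇒ H
  [1] b3 r4: had r0 ⇒ C
  [2] b2 r1: had r2 ⇒ C
  [3] b0 r1: had r2 ⇒ C
  [4] b5 r2: no row ⇒ E
  [5] b5 r2: had r2 ⇒ H
  [6] b2 r0: had r1 ⇒ C
  [7] b3 r5: had r4 ⇒ C
  [8] b3 r5: had r5 ⇒ H
  [9] b2 r0: had r0 ⇒ H
  [10] b3 r5: had r5 ⇒ H
  [11] b4 r0: no row ⇒ E
  [12] b0 r4: had r1 ⇒ C
  [13] b3 r5: had r5 ⇒ H
  [14] b0 r3: had r4 ⇒ C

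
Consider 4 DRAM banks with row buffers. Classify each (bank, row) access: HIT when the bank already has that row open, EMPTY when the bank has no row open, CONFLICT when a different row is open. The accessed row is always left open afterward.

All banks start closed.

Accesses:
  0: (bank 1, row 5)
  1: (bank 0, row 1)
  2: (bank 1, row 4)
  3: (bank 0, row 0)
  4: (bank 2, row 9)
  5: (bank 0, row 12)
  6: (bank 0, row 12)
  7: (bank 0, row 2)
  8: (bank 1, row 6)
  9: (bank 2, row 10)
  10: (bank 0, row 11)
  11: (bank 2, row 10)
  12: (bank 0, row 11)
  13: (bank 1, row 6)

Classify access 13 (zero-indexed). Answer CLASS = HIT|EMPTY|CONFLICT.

CLASS = HIT

step 0: bank1 None->5 [EMPTY]
step 1: bank0 None->1 [EMPTY]
step 2: bank1 5->4 [CONFLICT]
step 3: bank0 1->0 [CONFLICT]
step 4: bank2 None->9 [EMPTY]
step 5: bank0 0->12 [CONFLICT]
step 6: bank0 12->12 [HIT]
step 7: bank0 12->2 [CONFLICT]
step 8: bank1 4->6 [CONFLICT]
step 9: bank2 9->10 [CONFLICT]
step 10: bank0 2->11 [CONFLICT]
step 11: bank2 10->10 [HIT]
step 12: bank0 11->11 [HIT]
step 13: bank1 6->6 [HIT]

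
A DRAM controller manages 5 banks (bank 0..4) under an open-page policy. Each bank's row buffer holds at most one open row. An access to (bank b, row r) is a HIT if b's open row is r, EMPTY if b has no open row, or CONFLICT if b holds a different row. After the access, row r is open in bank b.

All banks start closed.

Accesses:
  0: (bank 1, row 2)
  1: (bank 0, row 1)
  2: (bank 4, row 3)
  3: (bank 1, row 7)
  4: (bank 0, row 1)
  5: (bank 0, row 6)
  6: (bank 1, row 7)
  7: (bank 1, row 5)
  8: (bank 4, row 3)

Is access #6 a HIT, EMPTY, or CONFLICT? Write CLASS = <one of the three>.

0: bank 1 row 2 — prev None → EMPTY
1: bank 0 row 1 — prev None → EMPTY
2: bank 4 row 3 — prev None → EMPTY
3: bank 1 row 7 — prev 2 → CONFLICT
4: bank 0 row 1 — prev 1 → HIT
5: bank 0 row 6 — prev 1 → CONFLICT
6: bank 1 row 7 — prev 7 → HIT
7: bank 1 row 5 — prev 7 → CONFLICT
8: bank 4 row 3 — prev 3 → HIT

CLASS = HIT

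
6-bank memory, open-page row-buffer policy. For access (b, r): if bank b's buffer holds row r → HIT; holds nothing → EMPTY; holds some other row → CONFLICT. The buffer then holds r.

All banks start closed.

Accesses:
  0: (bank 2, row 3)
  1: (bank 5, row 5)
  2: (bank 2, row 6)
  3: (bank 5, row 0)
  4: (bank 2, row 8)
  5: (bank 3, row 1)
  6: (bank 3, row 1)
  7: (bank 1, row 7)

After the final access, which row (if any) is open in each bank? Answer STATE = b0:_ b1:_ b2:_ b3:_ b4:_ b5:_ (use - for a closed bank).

#0 (2,3) E
#1 (5,5) E
#2 (2,6) C  (was 3)
#3 (5,0) C  (was 5)
#4 (2,8) C  (was 6)
#5 (3,1) E
#6 (3,1) H  (was 1)
#7 (1,7) E

STATE = b0:- b1:7 b2:8 b3:1 b4:- b5:0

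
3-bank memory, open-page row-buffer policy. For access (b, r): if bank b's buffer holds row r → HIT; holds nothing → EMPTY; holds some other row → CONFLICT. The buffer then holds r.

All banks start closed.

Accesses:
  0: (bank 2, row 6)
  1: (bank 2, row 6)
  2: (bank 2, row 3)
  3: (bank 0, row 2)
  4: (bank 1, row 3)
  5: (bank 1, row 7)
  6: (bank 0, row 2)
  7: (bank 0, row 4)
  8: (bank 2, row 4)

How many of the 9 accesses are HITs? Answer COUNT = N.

  [0] b2 r6: no row ⇒ E
  [1] b2 r6: had r6 ⇒ H
  [2] b2 r3: had r6 ⇒ C
  [3] b0 r2: no row ⇒ E
  [4] b1 r3: no row ⇒ E
  [5] b1 r7: had r3 ⇒ C
  [6] b0 r2: had r2 ⇒ H
  [7] b0 r4: had r2 ⇒ C
  [8] b2 r4: had r3 ⇒ C

COUNT = 2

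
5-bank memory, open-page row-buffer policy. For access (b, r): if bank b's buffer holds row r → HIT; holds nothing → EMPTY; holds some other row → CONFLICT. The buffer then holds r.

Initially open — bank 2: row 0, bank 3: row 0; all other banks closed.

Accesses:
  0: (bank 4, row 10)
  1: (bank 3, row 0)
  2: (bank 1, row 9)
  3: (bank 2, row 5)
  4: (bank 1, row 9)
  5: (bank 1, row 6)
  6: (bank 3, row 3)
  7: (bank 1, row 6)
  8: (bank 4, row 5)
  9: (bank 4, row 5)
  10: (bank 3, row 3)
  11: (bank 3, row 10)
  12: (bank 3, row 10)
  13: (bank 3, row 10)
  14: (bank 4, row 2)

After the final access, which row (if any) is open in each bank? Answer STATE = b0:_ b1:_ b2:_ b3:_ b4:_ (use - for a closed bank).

STATE = b0:- b1:6 b2:5 b3:10 b4:2

#0 (4,10) E
#1 (3,0) H  (was 0)
#2 (1,9) E
#3 (2,5) C  (was 0)
#4 (1,9) H  (was 9)
#5 (1,6) C  (was 9)
#6 (3,3) C  (was 0)
#7 (1,6) H  (was 6)
#8 (4,5) C  (was 10)
#9 (4,5) H  (was 5)
#10 (3,3) H  (was 3)
#11 (3,10) C  (was 3)
#12 (3,10) H  (was 10)
#13 (3,10) H  (was 10)
#14 (4,2) C  (was 5)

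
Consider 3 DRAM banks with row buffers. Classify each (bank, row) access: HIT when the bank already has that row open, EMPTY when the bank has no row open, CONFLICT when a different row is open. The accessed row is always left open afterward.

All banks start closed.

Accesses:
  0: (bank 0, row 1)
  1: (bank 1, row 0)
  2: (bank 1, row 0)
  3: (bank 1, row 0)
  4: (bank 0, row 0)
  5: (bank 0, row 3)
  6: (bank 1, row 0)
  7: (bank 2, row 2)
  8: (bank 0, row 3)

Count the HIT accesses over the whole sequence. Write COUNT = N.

COUNT = 4

step 0: bank0 None->1 [EMPTY]
step 1: bank1 None->0 [EMPTY]
step 2: bank1 0->0 [HIT]
step 3: bank1 0->0 [HIT]
step 4: bank0 1->0 [CONFLICT]
step 5: bank0 0->3 [CONFLICT]
step 6: bank1 0->0 [HIT]
step 7: bank2 None->2 [EMPTY]
step 8: bank0 3->3 [HIT]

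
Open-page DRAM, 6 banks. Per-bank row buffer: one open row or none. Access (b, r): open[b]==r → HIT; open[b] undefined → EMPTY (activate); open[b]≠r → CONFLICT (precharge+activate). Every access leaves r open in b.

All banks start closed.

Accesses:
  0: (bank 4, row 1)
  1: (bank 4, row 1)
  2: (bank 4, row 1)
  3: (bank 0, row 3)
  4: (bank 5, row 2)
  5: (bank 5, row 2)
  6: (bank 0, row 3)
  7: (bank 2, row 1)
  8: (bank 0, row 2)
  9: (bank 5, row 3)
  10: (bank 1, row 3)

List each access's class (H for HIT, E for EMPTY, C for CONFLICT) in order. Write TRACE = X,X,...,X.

TRACE = E,H,H,E,E,H,H,E,C,C,E

0: bank 4 row 1 — prev None → EMPTY
1: bank 4 row 1 — prev 1 → HIT
2: bank 4 row 1 — prev 1 → HIT
3: bank 0 row 3 — prev None → EMPTY
4: bank 5 row 2 — prev None → EMPTY
5: bank 5 row 2 — prev 2 → HIT
6: bank 0 row 3 — prev 3 → HIT
7: bank 2 row 1 — prev None → EMPTY
8: bank 0 row 2 — prev 3 → CONFLICT
9: bank 5 row 3 — prev 2 → CONFLICT
10: bank 1 row 3 — prev None → EMPTY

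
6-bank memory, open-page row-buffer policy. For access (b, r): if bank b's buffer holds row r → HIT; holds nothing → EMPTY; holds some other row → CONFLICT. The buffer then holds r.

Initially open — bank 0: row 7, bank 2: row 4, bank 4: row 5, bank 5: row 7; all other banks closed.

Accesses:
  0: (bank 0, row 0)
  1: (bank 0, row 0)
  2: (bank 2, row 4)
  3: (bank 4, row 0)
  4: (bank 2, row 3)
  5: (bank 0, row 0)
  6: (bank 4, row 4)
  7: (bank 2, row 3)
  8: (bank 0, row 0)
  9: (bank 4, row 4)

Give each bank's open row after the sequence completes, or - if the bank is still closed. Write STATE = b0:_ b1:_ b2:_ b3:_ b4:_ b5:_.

STATE = b0:0 b1:- b2:3 b3:- b4:4 b5:7

  [0] b0 r0: had r7 ⇒ C
  [1] b0 r0: had r0 ⇒ H
  [2] b2 r4: had r4 ⇒ H
  [3] b4 r0: had r5 ⇒ C
  [4] b2 r3: had r4 ⇒ C
  [5] b0 r0: had r0 ⇒ H
  [6] b4 r4: had r0 ⇒ C
  [7] b2 r3: had r3 ⇒ H
  [8] b0 r0: had r0 ⇒ H
  [9] b4 r4: had r4 ⇒ H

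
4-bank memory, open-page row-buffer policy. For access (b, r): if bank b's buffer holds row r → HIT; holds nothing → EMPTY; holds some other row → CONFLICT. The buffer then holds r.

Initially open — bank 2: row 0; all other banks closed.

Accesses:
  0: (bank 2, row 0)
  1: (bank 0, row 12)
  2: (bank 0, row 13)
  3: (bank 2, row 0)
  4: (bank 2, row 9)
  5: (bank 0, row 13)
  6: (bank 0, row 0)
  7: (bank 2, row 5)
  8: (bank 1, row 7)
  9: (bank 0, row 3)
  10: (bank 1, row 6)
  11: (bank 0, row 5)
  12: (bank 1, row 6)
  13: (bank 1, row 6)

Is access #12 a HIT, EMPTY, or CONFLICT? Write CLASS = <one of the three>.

  [0] b2 r0: had r0 ⇒ H
  [1] b0 r12: no row ⇒ E
  [2] b0 r13: had r12 ⇒ C
  [3] b2 r0: had r0 ⇒ H
  [4] b2 r9: had r0 ⇒ C
  [5] b0 r13: had r13 ⇒ H
  [6] b0 r0: had r13 ⇒ C
  [7] b2 r5: had r9 ⇒ C
  [8] b1 r7: no row ⇒ E
  [9] b0 r3: had r0 ⇒ C
  [10] b1 r6: had r7 ⇒ C
  [11] b0 r5: had r3 ⇒ C
  [12] b1 r6: had r6 ⇒ H
  [13] b1 r6: had r6 ⇒ H

CLASS = HIT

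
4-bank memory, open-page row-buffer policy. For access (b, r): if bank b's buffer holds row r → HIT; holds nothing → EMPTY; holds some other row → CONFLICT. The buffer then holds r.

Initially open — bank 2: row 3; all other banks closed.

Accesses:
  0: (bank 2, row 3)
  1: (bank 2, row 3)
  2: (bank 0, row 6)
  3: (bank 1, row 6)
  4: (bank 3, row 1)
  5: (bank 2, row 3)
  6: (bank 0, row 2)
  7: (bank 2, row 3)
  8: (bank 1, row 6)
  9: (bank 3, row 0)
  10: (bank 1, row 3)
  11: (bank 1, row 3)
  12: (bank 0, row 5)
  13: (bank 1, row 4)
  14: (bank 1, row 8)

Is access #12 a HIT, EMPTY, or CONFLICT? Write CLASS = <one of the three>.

#0 (2,3) H  (was 3)
#1 (2,3) H  (was 3)
#2 (0,6) E
#3 (1,6) E
#4 (3,1) E
#5 (2,3) H  (was 3)
#6 (0,2) C  (was 6)
#7 (2,3) H  (was 3)
#8 (1,6) H  (was 6)
#9 (3,0) C  (was 1)
#10 (1,3) C  (was 6)
#11 (1,3) H  (was 3)
#12 (0,5) C  (was 2)
#13 (1,4) C  (was 3)
#14 (1,8) C  (was 4)

CLASS = CONFLICT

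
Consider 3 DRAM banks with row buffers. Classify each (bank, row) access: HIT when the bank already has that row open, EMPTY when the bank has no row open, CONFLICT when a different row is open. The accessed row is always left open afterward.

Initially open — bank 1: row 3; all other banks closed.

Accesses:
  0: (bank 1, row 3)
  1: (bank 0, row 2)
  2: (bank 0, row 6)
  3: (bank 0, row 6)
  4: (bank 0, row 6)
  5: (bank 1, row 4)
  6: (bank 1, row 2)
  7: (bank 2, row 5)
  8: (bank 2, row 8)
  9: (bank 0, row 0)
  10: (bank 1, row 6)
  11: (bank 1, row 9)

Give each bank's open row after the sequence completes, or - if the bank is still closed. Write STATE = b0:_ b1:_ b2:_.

STATE = b0:0 b1:9 b2:8

#0 (1,3) H  (was 3)
#1 (0,2) E
#2 (0,6) C  (was 2)
#3 (0,6) H  (was 6)
#4 (0,6) H  (was 6)
#5 (1,4) C  (was 3)
#6 (1,2) C  (was 4)
#7 (2,5) E
#8 (2,8) C  (was 5)
#9 (0,0) C  (was 6)
#10 (1,6) C  (was 2)
#11 (1,9) C  (was 6)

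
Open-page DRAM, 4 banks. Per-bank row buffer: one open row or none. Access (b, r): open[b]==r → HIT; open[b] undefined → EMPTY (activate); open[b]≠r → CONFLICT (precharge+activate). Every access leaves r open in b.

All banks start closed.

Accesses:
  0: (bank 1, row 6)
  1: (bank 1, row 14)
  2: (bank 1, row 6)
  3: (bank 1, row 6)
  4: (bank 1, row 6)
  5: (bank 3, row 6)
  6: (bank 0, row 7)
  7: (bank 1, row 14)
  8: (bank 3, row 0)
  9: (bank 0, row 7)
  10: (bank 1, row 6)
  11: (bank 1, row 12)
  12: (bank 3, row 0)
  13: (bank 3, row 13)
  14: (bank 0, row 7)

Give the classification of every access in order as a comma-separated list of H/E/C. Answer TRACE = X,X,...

#0 (1,6) E
#1 (1,14) C  (was 6)
#2 (1,6) C  (was 14)
#3 (1,6) H  (was 6)
#4 (1,6) H  (was 6)
#5 (3,6) E
#6 (0,7) E
#7 (1,14) C  (was 6)
#8 (3,0) C  (was 6)
#9 (0,7) H  (was 7)
#10 (1,6) C  (was 14)
#11 (1,12) C  (was 6)
#12 (3,0) H  (was 0)
#13 (3,13) C  (was 0)
#14 (0,7) H  (was 7)

TRACE = E,C,C,H,H,E,E,C,C,H,C,C,H,C,H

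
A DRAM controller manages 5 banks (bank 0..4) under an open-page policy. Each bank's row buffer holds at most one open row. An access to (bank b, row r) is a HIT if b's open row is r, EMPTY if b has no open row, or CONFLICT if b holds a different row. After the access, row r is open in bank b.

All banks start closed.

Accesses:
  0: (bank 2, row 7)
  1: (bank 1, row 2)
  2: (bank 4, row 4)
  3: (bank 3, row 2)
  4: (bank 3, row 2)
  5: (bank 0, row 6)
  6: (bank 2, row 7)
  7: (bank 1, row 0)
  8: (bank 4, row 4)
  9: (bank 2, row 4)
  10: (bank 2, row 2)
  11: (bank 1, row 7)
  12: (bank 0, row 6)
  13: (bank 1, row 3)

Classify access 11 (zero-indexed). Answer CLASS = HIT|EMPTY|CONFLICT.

CLASS = CONFLICT

  [0] b2 r7: no row ⇒ E
  [1] b1 r2: no row ⇒ E
  [2] b4 r4: no row ⇒ E
  [3] b3 r2: no row ⇒ E
  [4] b3 r2: had r2 ⇒ H
  [5] b0 r6: no row ⇒ E
  [6] b2 r7: had r7 ⇒ H
  [7] b1 r0: had r2 ⇒ C
  [8] b4 r4: had r4 ⇒ H
  [9] b2 r4: had r7 ⇒ C
  [10] b2 r2: had r4 ⇒ C
  [11] b1 r7: had r0 ⇒ C
  [12] b0 r6: had r6 ⇒ H
  [13] b1 r3: had r7 ⇒ C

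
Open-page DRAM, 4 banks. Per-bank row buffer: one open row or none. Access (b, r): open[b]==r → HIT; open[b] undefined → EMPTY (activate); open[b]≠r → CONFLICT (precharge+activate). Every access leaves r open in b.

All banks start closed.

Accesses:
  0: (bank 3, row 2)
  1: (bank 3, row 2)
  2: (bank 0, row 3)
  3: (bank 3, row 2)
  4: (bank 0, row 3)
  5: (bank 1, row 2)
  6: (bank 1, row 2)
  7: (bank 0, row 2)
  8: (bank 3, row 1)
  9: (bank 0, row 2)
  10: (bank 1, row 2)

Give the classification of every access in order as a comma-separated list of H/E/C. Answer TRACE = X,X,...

TRACE = E,H,E,H,H,E,H,C,C,H,H

#0 (3,2) E
#1 (3,2) H  (was 2)
#2 (0,3) E
#3 (3,2) H  (was 2)
#4 (0,3) H  (was 3)
#5 (1,2) E
#6 (1,2) H  (was 2)
#7 (0,2) C  (was 3)
#8 (3,1) C  (was 2)
#9 (0,2) H  (was 2)
#10 (1,2) H  (was 2)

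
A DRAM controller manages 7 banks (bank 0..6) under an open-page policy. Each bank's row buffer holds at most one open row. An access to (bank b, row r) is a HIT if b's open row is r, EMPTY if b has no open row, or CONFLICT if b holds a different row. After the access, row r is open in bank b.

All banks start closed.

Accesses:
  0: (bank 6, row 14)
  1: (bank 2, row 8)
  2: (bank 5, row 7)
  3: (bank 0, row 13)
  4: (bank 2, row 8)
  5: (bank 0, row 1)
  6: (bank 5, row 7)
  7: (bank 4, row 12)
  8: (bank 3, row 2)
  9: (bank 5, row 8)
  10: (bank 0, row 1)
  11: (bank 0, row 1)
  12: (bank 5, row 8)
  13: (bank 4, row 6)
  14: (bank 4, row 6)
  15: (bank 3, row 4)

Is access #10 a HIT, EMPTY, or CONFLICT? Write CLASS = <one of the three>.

CLASS = HIT

0: bank 6 row 14 — prev None → EMPTY
1: bank 2 row 8 — prev None → EMPTY
2: bank 5 row 7 — prev None → EMPTY
3: bank 0 row 13 — prev None → EMPTY
4: bank 2 row 8 — prev 8 → HIT
5: bank 0 row 1 — prev 13 → CONFLICT
6: bank 5 row 7 — prev 7 → HIT
7: bank 4 row 12 — prev None → EMPTY
8: bank 3 row 2 — prev None → EMPTY
9: bank 5 row 8 — prev 7 → CONFLICT
10: bank 0 row 1 — prev 1 → HIT
11: bank 0 row 1 — prev 1 → HIT
12: bank 5 row 8 — prev 8 → HIT
13: bank 4 row 6 — prev 12 → CONFLICT
14: bank 4 row 6 — prev 6 → HIT
15: bank 3 row 4 — prev 2 → CONFLICT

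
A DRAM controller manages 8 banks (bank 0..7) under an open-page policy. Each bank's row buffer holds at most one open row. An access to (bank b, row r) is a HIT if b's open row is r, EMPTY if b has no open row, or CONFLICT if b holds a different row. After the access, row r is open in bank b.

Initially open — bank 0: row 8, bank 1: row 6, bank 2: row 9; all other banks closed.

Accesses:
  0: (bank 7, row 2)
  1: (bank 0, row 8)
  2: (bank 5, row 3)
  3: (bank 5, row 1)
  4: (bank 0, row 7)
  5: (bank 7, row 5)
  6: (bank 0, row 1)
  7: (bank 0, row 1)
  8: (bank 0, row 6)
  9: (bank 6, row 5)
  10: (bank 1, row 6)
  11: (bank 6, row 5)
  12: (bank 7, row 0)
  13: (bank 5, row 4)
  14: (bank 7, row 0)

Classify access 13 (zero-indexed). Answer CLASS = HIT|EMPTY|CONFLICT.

#0 (7,2) E
#1 (0,8) H  (was 8)
#2 (5,3) E
#3 (5,1) C  (was 3)
#4 (0,7) C  (was 8)
#5 (7,5) C  (was 2)
#6 (0,1) C  (was 7)
#7 (0,1) H  (was 1)
#8 (0,6) C  (was 1)
#9 (6,5) E
#10 (1,6) H  (was 6)
#11 (6,5) H  (was 5)
#12 (7,0) C  (was 5)
#13 (5,4) C  (was 1)
#14 (7,0) H  (was 0)

CLASS = CONFLICT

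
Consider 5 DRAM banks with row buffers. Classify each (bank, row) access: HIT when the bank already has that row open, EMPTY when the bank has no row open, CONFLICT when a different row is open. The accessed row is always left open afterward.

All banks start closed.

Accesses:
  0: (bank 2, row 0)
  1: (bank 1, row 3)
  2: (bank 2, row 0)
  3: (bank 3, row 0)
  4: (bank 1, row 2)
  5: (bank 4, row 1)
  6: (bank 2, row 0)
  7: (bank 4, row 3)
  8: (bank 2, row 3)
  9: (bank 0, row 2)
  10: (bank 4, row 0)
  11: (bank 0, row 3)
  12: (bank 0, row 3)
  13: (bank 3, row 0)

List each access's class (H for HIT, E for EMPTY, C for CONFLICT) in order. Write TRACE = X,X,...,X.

#0 (2,0) E
#1 (1,3) E
#2 (2,0) H  (was 0)
#3 (3,0) E
#4 (1,2) C  (was 3)
#5 (4,1) E
#6 (2,0) H  (was 0)
#7 (4,3) C  (was 1)
#8 (2,3) C  (was 0)
#9 (0,2) E
#10 (4,0) C  (was 3)
#11 (0,3) C  (was 2)
#12 (0,3) H  (was 3)
#13 (3,0) H  (was 0)

TRACE = E,E,H,E,C,E,H,C,C,E,C,C,H,H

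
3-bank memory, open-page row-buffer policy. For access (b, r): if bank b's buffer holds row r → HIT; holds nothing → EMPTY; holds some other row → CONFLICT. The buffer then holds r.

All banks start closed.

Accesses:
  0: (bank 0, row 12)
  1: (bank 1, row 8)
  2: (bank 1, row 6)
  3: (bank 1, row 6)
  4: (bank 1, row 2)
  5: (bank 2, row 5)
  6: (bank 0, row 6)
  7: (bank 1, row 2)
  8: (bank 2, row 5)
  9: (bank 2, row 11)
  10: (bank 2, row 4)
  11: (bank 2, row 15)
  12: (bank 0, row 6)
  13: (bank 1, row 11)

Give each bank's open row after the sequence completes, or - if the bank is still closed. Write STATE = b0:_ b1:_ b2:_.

STATE = b0:6 b1:11 b2:15

0: bank 0 row 12 — prev None → EMPTY
1: bank 1 row 8 — prev None → EMPTY
2: bank 1 row 6 — prev 8 → CONFLICT
3: bank 1 row 6 — prev 6 → HIT
4: bank 1 row 2 — prev 6 → CONFLICT
5: bank 2 row 5 — prev None → EMPTY
6: bank 0 row 6 — prev 12 → CONFLICT
7: bank 1 row 2 — prev 2 → HIT
8: bank 2 row 5 — prev 5 → HIT
9: bank 2 row 11 — prev 5 → CONFLICT
10: bank 2 row 4 — prev 11 → CONFLICT
11: bank 2 row 15 — prev 4 → CONFLICT
12: bank 0 row 6 — prev 6 → HIT
13: bank 1 row 11 — prev 2 → CONFLICT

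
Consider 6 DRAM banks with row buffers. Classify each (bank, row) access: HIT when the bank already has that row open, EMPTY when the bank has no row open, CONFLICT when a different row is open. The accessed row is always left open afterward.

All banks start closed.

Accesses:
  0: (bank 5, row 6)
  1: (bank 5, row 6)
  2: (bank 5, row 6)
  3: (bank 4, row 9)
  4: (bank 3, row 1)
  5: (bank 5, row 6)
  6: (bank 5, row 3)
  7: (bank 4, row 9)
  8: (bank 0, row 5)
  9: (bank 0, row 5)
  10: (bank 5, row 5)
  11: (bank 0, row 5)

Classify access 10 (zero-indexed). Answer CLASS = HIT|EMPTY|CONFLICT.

CLASS = CONFLICT

step 0: bank5 None->6 [EMPTY]
step 1: bank5 6->6 [HIT]
step 2: bank5 6->6 [HIT]
step 3: bank4 None->9 [EMPTY]
step 4: bank3 None->1 [EMPTY]
step 5: bank5 6->6 [HIT]
step 6: bank5 6->3 [CONFLICT]
step 7: bank4 9->9 [HIT]
step 8: bank0 None->5 [EMPTY]
step 9: bank0 5->5 [HIT]
step 10: bank5 3->5 [CONFLICT]
step 11: bank0 5->5 [HIT]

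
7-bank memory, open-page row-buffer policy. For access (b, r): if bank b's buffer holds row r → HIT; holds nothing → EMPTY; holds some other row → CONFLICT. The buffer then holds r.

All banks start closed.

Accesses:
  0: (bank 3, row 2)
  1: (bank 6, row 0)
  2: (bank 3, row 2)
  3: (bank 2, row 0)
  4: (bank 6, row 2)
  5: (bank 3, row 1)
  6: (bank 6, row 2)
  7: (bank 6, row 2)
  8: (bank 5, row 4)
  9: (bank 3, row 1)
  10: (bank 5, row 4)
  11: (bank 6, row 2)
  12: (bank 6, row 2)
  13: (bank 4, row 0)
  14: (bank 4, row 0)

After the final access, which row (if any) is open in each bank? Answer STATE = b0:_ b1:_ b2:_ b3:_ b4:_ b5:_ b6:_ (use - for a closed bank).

STATE = b0:- b1:- b2:0 b3:1 b4:0 b5:4 b6:2

  [0] b3 r2: no row ⇒ E
  [1] b6 r0: no row ⇒ E
  [2] b3 r2: had r2 ⇒ H
  [3] b2 r0: no row ⇒ E
  [4] b6 r2: had r0 ⇒ C
  [5] b3 r1: had r2 ⇒ C
  [6] b6 r2: had r2 ⇒ H
  [7] b6 r2: had r2 ⇒ H
  [8] b5 r4: no row ⇒ E
  [9] b3 r1: had r1 ⇒ H
  [10] b5 r4: had r4 ⇒ H
  [11] b6 r2: had r2 ⇒ H
  [12] b6 r2: had r2 ⇒ H
  [13] b4 r0: no row ⇒ E
  [14] b4 r0: had r0 ⇒ H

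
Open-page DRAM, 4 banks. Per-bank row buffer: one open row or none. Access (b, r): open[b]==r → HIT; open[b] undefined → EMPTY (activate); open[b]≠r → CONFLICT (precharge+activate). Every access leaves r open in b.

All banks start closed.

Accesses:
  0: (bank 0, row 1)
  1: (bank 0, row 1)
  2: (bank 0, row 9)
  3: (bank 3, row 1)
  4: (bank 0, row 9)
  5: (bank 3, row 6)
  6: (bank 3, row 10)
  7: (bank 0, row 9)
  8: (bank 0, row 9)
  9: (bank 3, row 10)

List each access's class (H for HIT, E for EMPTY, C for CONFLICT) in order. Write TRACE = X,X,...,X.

TRACE = E,H,C,E,H,C,C,H,H,H

  [0] b0 r1: no row ⇒ E
  [1] b0 r1: had r1 ⇒ H
  [2] b0 r9: had r1 ⇒ C
  [3] b3 r1: no row ⇒ E
  [4] b0 r9: had r9 ⇒ H
  [5] b3 r6: had r1 ⇒ C
  [6] b3 r10: had r6 ⇒ C
  [7] b0 r9: had r9 ⇒ H
  [8] b0 r9: had r9 ⇒ H
  [9] b3 r10: had r10 ⇒ H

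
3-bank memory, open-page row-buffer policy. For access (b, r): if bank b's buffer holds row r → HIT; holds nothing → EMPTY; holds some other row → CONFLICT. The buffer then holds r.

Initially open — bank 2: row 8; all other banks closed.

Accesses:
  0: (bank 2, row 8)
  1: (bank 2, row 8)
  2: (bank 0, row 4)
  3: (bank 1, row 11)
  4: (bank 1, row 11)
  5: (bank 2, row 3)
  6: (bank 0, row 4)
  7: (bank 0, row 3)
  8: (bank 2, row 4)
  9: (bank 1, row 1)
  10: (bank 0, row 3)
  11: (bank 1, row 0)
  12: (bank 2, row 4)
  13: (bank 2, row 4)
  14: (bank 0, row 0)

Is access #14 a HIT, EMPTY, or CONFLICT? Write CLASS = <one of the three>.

CLASS = CONFLICT

step 0: bank2 8->8 [HIT]
step 1: bank2 8->8 [HIT]
step 2: bank0 None->4 [EMPTY]
step 3: bank1 None->11 [EMPTY]
step 4: bank1 11->11 [HIT]
step 5: bank2 8->3 [CONFLICT]
step 6: bank0 4->4 [HIT]
step 7: bank0 4->3 [CONFLICT]
step 8: bank2 3->4 [CONFLICT]
step 9: bank1 11->1 [CONFLICT]
step 10: bank0 3->3 [HIT]
step 11: bank1 1->0 [CONFLICT]
step 12: bank2 4->4 [HIT]
step 13: bank2 4->4 [HIT]
step 14: bank0 3->0 [CONFLICT]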